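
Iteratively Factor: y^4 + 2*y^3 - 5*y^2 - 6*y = (y)*(y^3 + 2*y^2 - 5*y - 6) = y*(y + 1)*(y^2 + y - 6) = y*(y - 2)*(y + 1)*(y + 3)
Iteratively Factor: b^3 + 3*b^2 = (b)*(b^2 + 3*b) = b^2*(b + 3)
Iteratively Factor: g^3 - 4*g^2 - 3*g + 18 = (g + 2)*(g^2 - 6*g + 9) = (g - 3)*(g + 2)*(g - 3)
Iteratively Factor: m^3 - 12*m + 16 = (m + 4)*(m^2 - 4*m + 4) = (m - 2)*(m + 4)*(m - 2)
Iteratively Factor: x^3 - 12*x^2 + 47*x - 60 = (x - 5)*(x^2 - 7*x + 12) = (x - 5)*(x - 3)*(x - 4)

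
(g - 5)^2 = g^2 - 10*g + 25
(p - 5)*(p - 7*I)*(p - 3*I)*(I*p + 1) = I*p^4 + 11*p^3 - 5*I*p^3 - 55*p^2 - 31*I*p^2 - 21*p + 155*I*p + 105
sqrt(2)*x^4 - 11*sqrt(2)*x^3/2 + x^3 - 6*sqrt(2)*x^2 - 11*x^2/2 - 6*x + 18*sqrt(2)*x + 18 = (x - 6)*(x - 3/2)*(x + 2)*(sqrt(2)*x + 1)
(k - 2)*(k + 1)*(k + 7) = k^3 + 6*k^2 - 9*k - 14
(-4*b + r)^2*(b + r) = 16*b^3 + 8*b^2*r - 7*b*r^2 + r^3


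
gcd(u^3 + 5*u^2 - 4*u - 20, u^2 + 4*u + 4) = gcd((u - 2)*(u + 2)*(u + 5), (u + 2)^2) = u + 2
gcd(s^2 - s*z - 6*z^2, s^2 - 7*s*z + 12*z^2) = -s + 3*z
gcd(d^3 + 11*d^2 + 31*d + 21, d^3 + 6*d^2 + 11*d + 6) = d^2 + 4*d + 3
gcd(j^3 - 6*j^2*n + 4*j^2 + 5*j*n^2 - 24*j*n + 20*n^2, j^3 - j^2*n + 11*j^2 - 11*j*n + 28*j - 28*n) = j^2 - j*n + 4*j - 4*n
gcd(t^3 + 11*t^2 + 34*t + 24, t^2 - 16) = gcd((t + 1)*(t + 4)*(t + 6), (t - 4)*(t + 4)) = t + 4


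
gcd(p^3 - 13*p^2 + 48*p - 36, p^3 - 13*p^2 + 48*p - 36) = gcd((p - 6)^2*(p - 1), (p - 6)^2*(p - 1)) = p^3 - 13*p^2 + 48*p - 36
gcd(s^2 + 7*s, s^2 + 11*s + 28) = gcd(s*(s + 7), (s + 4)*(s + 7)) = s + 7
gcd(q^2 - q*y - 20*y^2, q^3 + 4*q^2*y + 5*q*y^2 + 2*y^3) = 1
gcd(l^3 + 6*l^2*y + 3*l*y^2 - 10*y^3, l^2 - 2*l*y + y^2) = -l + y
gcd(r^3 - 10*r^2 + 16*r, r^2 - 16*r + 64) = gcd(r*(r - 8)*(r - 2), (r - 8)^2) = r - 8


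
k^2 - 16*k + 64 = (k - 8)^2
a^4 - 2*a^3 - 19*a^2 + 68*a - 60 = (a - 3)*(a - 2)^2*(a + 5)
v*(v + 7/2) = v^2 + 7*v/2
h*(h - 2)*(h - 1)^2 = h^4 - 4*h^3 + 5*h^2 - 2*h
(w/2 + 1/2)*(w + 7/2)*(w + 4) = w^3/2 + 17*w^2/4 + 43*w/4 + 7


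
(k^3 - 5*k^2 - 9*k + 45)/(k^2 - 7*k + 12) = (k^2 - 2*k - 15)/(k - 4)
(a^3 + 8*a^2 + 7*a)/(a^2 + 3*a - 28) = a*(a + 1)/(a - 4)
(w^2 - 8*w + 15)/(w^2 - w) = (w^2 - 8*w + 15)/(w*(w - 1))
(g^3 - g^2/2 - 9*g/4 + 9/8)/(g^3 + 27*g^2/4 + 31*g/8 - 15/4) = (4*g^2 - 9)/(4*g^2 + 29*g + 30)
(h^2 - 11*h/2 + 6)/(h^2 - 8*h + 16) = (h - 3/2)/(h - 4)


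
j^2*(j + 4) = j^3 + 4*j^2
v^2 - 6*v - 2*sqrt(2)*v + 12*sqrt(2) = (v - 6)*(v - 2*sqrt(2))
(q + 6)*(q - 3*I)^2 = q^3 + 6*q^2 - 6*I*q^2 - 9*q - 36*I*q - 54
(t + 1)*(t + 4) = t^2 + 5*t + 4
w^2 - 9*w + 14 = (w - 7)*(w - 2)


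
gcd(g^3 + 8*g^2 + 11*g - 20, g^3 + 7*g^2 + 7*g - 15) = g^2 + 4*g - 5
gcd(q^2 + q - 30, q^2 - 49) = 1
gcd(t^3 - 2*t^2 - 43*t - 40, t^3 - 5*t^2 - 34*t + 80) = t^2 - 3*t - 40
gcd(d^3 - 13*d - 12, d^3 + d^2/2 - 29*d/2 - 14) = d^2 - 3*d - 4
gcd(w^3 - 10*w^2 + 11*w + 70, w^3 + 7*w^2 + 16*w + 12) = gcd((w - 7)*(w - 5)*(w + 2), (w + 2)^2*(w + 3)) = w + 2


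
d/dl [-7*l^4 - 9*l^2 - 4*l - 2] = -28*l^3 - 18*l - 4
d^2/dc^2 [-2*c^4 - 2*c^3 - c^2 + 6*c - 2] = -24*c^2 - 12*c - 2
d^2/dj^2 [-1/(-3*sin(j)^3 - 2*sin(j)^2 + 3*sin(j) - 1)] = (-81*sin(j)^6 - 66*sin(j)^5 + 110*sin(j)^4 + 141*sin(j)^3 - 31*sin(j)^2 - 57*sin(j) + 14)/(-3*sin(j)*cos(j)^2 - 2*cos(j)^2 + 3)^3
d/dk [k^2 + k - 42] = 2*k + 1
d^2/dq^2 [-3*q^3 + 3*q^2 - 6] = 6 - 18*q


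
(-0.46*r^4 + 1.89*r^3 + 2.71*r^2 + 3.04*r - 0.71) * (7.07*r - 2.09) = -3.2522*r^5 + 14.3237*r^4 + 15.2096*r^3 + 15.8289*r^2 - 11.3733*r + 1.4839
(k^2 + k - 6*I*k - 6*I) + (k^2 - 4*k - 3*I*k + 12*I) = 2*k^2 - 3*k - 9*I*k + 6*I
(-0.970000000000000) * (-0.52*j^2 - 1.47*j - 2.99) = 0.5044*j^2 + 1.4259*j + 2.9003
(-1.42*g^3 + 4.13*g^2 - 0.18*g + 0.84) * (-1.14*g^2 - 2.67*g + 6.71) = 1.6188*g^5 - 0.9168*g^4 - 20.3501*g^3 + 27.2353*g^2 - 3.4506*g + 5.6364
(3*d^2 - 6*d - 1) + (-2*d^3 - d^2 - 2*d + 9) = -2*d^3 + 2*d^2 - 8*d + 8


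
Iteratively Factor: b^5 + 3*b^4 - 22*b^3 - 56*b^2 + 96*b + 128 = (b + 4)*(b^4 - b^3 - 18*b^2 + 16*b + 32) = (b + 1)*(b + 4)*(b^3 - 2*b^2 - 16*b + 32) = (b + 1)*(b + 4)^2*(b^2 - 6*b + 8) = (b - 2)*(b + 1)*(b + 4)^2*(b - 4)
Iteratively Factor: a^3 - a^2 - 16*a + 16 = (a + 4)*(a^2 - 5*a + 4) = (a - 1)*(a + 4)*(a - 4)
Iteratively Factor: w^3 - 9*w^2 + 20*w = (w - 5)*(w^2 - 4*w) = w*(w - 5)*(w - 4)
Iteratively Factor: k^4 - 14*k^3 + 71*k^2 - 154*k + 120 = (k - 2)*(k^3 - 12*k^2 + 47*k - 60) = (k - 5)*(k - 2)*(k^2 - 7*k + 12) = (k - 5)*(k - 3)*(k - 2)*(k - 4)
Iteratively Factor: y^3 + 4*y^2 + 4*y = (y + 2)*(y^2 + 2*y) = y*(y + 2)*(y + 2)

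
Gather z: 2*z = 2*z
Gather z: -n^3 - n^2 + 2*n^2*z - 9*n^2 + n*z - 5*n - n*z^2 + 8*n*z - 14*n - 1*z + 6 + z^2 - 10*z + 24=-n^3 - 10*n^2 - 19*n + z^2*(1 - n) + z*(2*n^2 + 9*n - 11) + 30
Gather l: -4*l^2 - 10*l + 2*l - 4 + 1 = -4*l^2 - 8*l - 3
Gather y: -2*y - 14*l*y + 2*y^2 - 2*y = 2*y^2 + y*(-14*l - 4)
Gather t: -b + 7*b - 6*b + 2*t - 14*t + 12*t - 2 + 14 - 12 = 0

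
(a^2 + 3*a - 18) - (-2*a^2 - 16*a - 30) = 3*a^2 + 19*a + 12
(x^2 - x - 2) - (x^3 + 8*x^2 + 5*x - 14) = -x^3 - 7*x^2 - 6*x + 12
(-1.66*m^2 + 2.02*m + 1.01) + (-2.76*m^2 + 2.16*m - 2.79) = -4.42*m^2 + 4.18*m - 1.78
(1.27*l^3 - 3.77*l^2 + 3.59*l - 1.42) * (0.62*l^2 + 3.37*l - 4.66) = 0.7874*l^5 + 1.9425*l^4 - 16.3973*l^3 + 28.7861*l^2 - 21.5148*l + 6.6172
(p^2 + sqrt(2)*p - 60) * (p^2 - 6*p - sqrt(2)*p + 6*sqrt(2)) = p^4 - 6*p^3 - 62*p^2 + 60*sqrt(2)*p + 372*p - 360*sqrt(2)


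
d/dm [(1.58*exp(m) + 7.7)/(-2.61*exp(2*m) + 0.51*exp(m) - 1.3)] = (4.1238*exp(2*m) + 40.194*exp(m) - 5.981)*exp(m)/(6.8121*exp(4*m) - 2.6622*exp(3*m) + 7.0461*exp(2*m) - 1.326*exp(m) + 1.69)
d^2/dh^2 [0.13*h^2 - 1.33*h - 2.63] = 0.260000000000000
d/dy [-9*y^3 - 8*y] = -27*y^2 - 8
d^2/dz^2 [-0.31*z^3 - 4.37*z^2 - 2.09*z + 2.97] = -1.86*z - 8.74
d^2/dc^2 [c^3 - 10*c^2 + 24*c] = 6*c - 20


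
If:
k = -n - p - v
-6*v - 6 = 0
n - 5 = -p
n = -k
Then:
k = -4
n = 4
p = 1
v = -1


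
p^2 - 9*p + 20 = (p - 5)*(p - 4)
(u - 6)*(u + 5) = u^2 - u - 30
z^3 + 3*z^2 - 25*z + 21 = (z - 3)*(z - 1)*(z + 7)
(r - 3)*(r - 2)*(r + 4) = r^3 - r^2 - 14*r + 24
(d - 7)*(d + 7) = d^2 - 49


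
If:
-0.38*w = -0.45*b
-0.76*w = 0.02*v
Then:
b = 0.844444444444444*w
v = -38.0*w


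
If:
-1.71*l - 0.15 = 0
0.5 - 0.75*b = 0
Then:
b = 0.67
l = -0.09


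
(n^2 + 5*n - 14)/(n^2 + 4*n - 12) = (n + 7)/(n + 6)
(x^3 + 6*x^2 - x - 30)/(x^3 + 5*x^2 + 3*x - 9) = (x^2 + 3*x - 10)/(x^2 + 2*x - 3)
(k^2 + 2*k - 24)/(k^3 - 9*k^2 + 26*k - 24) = (k + 6)/(k^2 - 5*k + 6)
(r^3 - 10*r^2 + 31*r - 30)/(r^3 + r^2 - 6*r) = (r^2 - 8*r + 15)/(r*(r + 3))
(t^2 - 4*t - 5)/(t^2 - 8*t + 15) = (t + 1)/(t - 3)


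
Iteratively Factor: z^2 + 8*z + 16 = (z + 4)*(z + 4)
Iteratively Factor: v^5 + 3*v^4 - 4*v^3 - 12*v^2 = (v - 2)*(v^4 + 5*v^3 + 6*v^2) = v*(v - 2)*(v^3 + 5*v^2 + 6*v) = v*(v - 2)*(v + 3)*(v^2 + 2*v) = v^2*(v - 2)*(v + 3)*(v + 2)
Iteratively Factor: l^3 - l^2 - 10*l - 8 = (l + 1)*(l^2 - 2*l - 8) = (l + 1)*(l + 2)*(l - 4)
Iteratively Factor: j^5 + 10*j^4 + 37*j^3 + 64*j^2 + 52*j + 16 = (j + 1)*(j^4 + 9*j^3 + 28*j^2 + 36*j + 16) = (j + 1)*(j + 4)*(j^3 + 5*j^2 + 8*j + 4) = (j + 1)*(j + 2)*(j + 4)*(j^2 + 3*j + 2) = (j + 1)*(j + 2)^2*(j + 4)*(j + 1)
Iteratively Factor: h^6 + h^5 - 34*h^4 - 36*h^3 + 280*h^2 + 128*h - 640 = (h - 5)*(h^5 + 6*h^4 - 4*h^3 - 56*h^2 + 128) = (h - 5)*(h + 4)*(h^4 + 2*h^3 - 12*h^2 - 8*h + 32) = (h - 5)*(h + 4)^2*(h^3 - 2*h^2 - 4*h + 8) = (h - 5)*(h - 2)*(h + 4)^2*(h^2 - 4) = (h - 5)*(h - 2)*(h + 2)*(h + 4)^2*(h - 2)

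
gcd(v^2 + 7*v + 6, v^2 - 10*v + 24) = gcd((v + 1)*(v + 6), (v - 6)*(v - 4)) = 1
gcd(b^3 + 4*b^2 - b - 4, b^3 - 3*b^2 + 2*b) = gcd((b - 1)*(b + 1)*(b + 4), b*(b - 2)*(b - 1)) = b - 1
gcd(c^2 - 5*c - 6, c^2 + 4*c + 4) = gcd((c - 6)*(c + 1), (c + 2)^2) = 1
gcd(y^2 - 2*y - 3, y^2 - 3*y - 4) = y + 1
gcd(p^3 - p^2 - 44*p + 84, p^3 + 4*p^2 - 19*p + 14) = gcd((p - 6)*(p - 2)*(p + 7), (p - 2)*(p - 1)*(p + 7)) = p^2 + 5*p - 14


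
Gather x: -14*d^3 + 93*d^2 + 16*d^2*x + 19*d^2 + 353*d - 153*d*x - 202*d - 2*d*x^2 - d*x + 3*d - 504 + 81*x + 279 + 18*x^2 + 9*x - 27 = -14*d^3 + 112*d^2 + 154*d + x^2*(18 - 2*d) + x*(16*d^2 - 154*d + 90) - 252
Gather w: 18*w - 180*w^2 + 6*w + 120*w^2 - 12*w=-60*w^2 + 12*w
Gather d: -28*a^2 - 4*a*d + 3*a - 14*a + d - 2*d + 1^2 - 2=-28*a^2 - 11*a + d*(-4*a - 1) - 1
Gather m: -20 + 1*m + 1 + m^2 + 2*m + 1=m^2 + 3*m - 18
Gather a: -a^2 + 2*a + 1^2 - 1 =-a^2 + 2*a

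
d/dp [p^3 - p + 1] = 3*p^2 - 1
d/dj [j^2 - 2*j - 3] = 2*j - 2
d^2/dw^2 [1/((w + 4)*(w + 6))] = 2*((w + 4)^2 + (w + 4)*(w + 6) + (w + 6)^2)/((w + 4)^3*(w + 6)^3)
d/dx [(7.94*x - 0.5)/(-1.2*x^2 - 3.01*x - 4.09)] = (9.528*x^2 - 1.2*x - 33.9796)/(1.44*x^4 + 7.224*x^3 + 18.8761*x^2 + 24.6218*x + 16.7281)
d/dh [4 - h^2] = -2*h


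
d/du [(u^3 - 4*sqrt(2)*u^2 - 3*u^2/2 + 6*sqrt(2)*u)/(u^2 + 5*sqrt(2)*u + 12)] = (u^4 + 10*sqrt(2)*u^3 - 27*sqrt(2)*u^2/2 - 4*u^2 - 96*sqrt(2)*u - 36*u + 72*sqrt(2))/(u^4 + 10*sqrt(2)*u^3 + 74*u^2 + 120*sqrt(2)*u + 144)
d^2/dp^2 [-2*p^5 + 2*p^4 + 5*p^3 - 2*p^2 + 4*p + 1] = -40*p^3 + 24*p^2 + 30*p - 4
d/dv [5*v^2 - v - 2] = 10*v - 1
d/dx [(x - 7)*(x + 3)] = 2*x - 4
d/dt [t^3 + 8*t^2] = t*(3*t + 16)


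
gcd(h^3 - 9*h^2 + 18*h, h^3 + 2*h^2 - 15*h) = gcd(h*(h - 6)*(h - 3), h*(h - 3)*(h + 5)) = h^2 - 3*h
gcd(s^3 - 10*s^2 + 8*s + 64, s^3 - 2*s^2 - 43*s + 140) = s - 4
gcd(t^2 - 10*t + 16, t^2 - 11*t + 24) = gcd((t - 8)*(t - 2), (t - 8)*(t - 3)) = t - 8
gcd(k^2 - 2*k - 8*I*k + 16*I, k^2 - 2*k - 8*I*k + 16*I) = k^2 + k*(-2 - 8*I) + 16*I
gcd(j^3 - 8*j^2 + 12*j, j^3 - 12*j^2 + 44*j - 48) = j^2 - 8*j + 12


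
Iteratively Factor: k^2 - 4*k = (k)*(k - 4)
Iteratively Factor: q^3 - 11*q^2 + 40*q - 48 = (q - 3)*(q^2 - 8*q + 16) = (q - 4)*(q - 3)*(q - 4)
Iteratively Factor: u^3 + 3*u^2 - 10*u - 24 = (u - 3)*(u^2 + 6*u + 8) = (u - 3)*(u + 4)*(u + 2)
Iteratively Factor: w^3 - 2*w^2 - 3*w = (w)*(w^2 - 2*w - 3) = w*(w + 1)*(w - 3)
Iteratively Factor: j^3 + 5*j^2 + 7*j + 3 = (j + 1)*(j^2 + 4*j + 3) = (j + 1)^2*(j + 3)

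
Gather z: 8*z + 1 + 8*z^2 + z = 8*z^2 + 9*z + 1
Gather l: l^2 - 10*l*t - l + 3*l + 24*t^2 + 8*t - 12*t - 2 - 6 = l^2 + l*(2 - 10*t) + 24*t^2 - 4*t - 8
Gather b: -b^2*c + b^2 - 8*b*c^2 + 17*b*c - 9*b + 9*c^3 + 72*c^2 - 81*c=b^2*(1 - c) + b*(-8*c^2 + 17*c - 9) + 9*c^3 + 72*c^2 - 81*c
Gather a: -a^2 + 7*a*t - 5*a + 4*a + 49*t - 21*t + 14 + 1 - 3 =-a^2 + a*(7*t - 1) + 28*t + 12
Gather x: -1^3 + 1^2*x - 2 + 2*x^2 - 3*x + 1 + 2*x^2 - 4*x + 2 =4*x^2 - 6*x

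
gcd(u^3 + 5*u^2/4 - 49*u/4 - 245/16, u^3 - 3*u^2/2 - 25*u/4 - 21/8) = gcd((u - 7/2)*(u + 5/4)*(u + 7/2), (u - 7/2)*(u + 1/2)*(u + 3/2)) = u - 7/2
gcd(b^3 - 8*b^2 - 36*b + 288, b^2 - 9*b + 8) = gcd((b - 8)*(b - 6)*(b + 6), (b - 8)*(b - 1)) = b - 8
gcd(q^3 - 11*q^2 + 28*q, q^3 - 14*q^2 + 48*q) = q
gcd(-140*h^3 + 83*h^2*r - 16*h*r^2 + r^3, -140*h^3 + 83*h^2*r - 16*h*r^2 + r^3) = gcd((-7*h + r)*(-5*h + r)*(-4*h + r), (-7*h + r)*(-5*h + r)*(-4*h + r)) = -140*h^3 + 83*h^2*r - 16*h*r^2 + r^3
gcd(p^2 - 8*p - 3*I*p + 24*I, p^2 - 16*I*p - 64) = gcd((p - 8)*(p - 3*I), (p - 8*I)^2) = 1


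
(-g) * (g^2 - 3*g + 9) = -g^3 + 3*g^2 - 9*g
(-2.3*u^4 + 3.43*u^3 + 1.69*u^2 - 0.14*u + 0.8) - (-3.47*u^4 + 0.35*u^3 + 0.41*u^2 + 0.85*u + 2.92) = 1.17*u^4 + 3.08*u^3 + 1.28*u^2 - 0.99*u - 2.12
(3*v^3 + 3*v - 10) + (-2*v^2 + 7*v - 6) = 3*v^3 - 2*v^2 + 10*v - 16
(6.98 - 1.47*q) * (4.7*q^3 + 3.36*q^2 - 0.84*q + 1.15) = -6.909*q^4 + 27.8668*q^3 + 24.6876*q^2 - 7.5537*q + 8.027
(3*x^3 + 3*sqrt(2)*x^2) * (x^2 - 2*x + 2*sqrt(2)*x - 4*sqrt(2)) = 3*x^5 - 6*x^4 + 9*sqrt(2)*x^4 - 18*sqrt(2)*x^3 + 12*x^3 - 24*x^2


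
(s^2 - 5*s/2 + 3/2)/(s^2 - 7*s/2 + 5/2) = (2*s - 3)/(2*s - 5)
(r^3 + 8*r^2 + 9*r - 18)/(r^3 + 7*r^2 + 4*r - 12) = (r + 3)/(r + 2)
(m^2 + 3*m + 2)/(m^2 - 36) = (m^2 + 3*m + 2)/(m^2 - 36)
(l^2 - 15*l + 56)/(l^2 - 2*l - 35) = (l - 8)/(l + 5)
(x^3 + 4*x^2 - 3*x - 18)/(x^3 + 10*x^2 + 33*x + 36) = (x - 2)/(x + 4)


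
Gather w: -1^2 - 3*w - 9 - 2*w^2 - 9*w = -2*w^2 - 12*w - 10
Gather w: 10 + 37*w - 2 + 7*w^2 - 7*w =7*w^2 + 30*w + 8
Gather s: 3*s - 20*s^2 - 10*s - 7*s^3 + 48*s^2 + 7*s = -7*s^3 + 28*s^2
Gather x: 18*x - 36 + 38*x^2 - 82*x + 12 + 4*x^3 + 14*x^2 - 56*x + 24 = 4*x^3 + 52*x^2 - 120*x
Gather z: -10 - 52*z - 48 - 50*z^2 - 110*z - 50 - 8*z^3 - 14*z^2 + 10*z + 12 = -8*z^3 - 64*z^2 - 152*z - 96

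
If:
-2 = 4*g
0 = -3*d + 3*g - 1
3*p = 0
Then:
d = -5/6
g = -1/2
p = 0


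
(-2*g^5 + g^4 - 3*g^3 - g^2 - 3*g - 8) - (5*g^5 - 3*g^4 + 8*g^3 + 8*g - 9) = -7*g^5 + 4*g^4 - 11*g^3 - g^2 - 11*g + 1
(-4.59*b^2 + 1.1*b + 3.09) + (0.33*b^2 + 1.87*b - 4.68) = -4.26*b^2 + 2.97*b - 1.59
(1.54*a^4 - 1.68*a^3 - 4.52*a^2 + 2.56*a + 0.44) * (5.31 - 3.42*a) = -5.2668*a^5 + 13.923*a^4 + 6.5376*a^3 - 32.7564*a^2 + 12.0888*a + 2.3364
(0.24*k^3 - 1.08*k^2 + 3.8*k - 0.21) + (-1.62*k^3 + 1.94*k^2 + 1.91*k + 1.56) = -1.38*k^3 + 0.86*k^2 + 5.71*k + 1.35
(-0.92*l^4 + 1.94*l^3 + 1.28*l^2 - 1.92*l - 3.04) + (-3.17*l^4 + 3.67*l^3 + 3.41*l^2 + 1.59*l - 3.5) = -4.09*l^4 + 5.61*l^3 + 4.69*l^2 - 0.33*l - 6.54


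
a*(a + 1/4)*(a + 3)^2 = a^4 + 25*a^3/4 + 21*a^2/2 + 9*a/4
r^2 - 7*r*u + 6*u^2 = (r - 6*u)*(r - u)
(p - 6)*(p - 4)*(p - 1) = p^3 - 11*p^2 + 34*p - 24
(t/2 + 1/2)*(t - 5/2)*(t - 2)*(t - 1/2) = t^4/2 - 2*t^3 + 9*t^2/8 + 19*t/8 - 5/4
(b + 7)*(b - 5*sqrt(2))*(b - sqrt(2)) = b^3 - 6*sqrt(2)*b^2 + 7*b^2 - 42*sqrt(2)*b + 10*b + 70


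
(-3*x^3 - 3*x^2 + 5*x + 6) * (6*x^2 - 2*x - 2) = -18*x^5 - 12*x^4 + 42*x^3 + 32*x^2 - 22*x - 12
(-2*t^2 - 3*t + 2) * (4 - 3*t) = 6*t^3 + t^2 - 18*t + 8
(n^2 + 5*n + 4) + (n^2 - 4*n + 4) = 2*n^2 + n + 8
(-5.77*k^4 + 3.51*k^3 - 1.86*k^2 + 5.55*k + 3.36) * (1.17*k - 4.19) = -6.7509*k^5 + 28.283*k^4 - 16.8831*k^3 + 14.2869*k^2 - 19.3233*k - 14.0784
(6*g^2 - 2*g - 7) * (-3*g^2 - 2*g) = -18*g^4 - 6*g^3 + 25*g^2 + 14*g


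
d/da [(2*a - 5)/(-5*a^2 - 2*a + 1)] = 2*(5*a^2 - 25*a - 4)/(25*a^4 + 20*a^3 - 6*a^2 - 4*a + 1)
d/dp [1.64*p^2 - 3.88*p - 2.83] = 3.28*p - 3.88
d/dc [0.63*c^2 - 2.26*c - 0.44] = 1.26*c - 2.26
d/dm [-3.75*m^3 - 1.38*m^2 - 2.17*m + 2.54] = -11.25*m^2 - 2.76*m - 2.17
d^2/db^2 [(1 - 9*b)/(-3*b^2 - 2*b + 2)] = 2*(4*(3*b + 1)^2*(9*b - 1) - 3*(27*b + 5)*(3*b^2 + 2*b - 2))/(3*b^2 + 2*b - 2)^3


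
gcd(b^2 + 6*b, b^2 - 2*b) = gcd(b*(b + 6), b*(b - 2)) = b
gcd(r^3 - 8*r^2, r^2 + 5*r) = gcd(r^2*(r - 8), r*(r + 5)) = r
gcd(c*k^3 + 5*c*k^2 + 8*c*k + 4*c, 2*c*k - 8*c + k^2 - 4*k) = 1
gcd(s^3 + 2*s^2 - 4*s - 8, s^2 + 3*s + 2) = s + 2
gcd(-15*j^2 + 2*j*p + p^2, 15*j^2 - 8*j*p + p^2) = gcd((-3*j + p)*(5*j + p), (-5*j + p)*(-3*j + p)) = -3*j + p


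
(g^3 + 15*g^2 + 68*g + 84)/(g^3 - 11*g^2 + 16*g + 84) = (g^2 + 13*g + 42)/(g^2 - 13*g + 42)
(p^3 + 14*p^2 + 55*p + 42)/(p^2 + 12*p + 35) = (p^2 + 7*p + 6)/(p + 5)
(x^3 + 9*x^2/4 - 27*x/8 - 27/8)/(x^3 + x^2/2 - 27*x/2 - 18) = (8*x^2 - 6*x - 9)/(4*(2*x^2 - 5*x - 12))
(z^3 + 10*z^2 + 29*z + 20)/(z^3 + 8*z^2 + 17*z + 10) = (z + 4)/(z + 2)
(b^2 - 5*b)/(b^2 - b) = (b - 5)/(b - 1)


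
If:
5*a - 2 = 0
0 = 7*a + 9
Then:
No Solution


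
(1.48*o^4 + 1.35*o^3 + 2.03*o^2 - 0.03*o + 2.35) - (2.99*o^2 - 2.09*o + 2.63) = 1.48*o^4 + 1.35*o^3 - 0.96*o^2 + 2.06*o - 0.28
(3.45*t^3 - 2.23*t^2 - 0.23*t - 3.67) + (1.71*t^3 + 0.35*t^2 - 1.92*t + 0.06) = 5.16*t^3 - 1.88*t^2 - 2.15*t - 3.61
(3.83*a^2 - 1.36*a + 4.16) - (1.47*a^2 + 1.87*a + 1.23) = 2.36*a^2 - 3.23*a + 2.93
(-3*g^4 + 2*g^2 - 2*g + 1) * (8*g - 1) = -24*g^5 + 3*g^4 + 16*g^3 - 18*g^2 + 10*g - 1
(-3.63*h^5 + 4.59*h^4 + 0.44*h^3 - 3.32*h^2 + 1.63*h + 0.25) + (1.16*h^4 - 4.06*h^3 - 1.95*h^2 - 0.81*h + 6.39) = -3.63*h^5 + 5.75*h^4 - 3.62*h^3 - 5.27*h^2 + 0.82*h + 6.64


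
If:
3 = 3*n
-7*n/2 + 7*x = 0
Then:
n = 1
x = 1/2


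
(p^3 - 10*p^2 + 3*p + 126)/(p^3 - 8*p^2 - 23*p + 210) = (p + 3)/(p + 5)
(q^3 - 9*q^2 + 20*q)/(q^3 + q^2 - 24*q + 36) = q*(q^2 - 9*q + 20)/(q^3 + q^2 - 24*q + 36)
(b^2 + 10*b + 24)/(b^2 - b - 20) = (b + 6)/(b - 5)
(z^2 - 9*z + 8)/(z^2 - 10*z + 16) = (z - 1)/(z - 2)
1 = 1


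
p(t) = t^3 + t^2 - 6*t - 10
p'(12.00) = 450.00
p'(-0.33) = -6.33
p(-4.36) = -47.71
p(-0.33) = -7.95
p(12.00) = 1790.00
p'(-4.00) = 34.00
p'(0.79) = -2.55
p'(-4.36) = 42.31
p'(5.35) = 90.57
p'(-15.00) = 639.00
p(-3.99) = -33.66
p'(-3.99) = 33.78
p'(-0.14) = -6.22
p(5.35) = 139.65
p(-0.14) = -9.14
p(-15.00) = -3070.00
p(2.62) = -0.87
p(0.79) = -13.62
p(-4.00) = -34.00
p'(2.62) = 19.83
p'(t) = 3*t^2 + 2*t - 6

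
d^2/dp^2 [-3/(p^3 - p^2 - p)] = 6*(-6*p^4 + 8*p^3 - 3*p - 1)/(p^3*(p^6 - 3*p^5 + 5*p^3 - 3*p - 1))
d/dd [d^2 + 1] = 2*d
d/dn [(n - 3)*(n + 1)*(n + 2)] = 3*n^2 - 7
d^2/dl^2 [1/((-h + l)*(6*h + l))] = 2*(-(h - l)^2 + (h - l)*(6*h + l) - (6*h + l)^2)/((h - l)^3*(6*h + l)^3)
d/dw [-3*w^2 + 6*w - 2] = 6 - 6*w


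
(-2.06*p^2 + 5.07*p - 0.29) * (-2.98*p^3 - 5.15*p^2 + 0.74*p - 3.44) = 6.1388*p^5 - 4.4996*p^4 - 26.7707*p^3 + 12.3317*p^2 - 17.6554*p + 0.9976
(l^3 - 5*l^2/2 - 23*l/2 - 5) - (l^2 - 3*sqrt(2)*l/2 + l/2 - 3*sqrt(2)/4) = l^3 - 7*l^2/2 - 12*l + 3*sqrt(2)*l/2 - 5 + 3*sqrt(2)/4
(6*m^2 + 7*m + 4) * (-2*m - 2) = -12*m^3 - 26*m^2 - 22*m - 8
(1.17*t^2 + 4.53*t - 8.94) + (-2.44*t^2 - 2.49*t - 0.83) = -1.27*t^2 + 2.04*t - 9.77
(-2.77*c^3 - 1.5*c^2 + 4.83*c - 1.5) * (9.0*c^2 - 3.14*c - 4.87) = -24.93*c^5 - 4.8022*c^4 + 61.6699*c^3 - 21.3612*c^2 - 18.8121*c + 7.305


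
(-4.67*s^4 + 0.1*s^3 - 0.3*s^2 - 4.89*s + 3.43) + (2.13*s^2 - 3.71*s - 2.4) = -4.67*s^4 + 0.1*s^3 + 1.83*s^2 - 8.6*s + 1.03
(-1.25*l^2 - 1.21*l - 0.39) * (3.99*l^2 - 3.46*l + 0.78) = -4.9875*l^4 - 0.5029*l^3 + 1.6555*l^2 + 0.4056*l - 0.3042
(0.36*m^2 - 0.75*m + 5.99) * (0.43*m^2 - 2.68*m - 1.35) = 0.1548*m^4 - 1.2873*m^3 + 4.0997*m^2 - 15.0407*m - 8.0865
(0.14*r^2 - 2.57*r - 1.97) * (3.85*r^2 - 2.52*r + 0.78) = 0.539*r^4 - 10.2473*r^3 - 0.9989*r^2 + 2.9598*r - 1.5366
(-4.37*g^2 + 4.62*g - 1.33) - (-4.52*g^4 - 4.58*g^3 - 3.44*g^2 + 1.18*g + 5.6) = 4.52*g^4 + 4.58*g^3 - 0.93*g^2 + 3.44*g - 6.93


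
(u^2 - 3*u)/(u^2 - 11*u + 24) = u/(u - 8)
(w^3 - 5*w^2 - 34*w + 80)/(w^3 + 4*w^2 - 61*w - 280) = (w - 2)/(w + 7)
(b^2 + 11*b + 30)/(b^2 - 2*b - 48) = (b + 5)/(b - 8)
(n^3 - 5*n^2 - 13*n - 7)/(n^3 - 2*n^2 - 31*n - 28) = (n + 1)/(n + 4)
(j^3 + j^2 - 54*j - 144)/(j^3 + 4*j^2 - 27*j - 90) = (j - 8)/(j - 5)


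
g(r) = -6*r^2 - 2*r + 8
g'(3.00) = -38.00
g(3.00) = -52.00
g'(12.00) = -146.00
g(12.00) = -880.00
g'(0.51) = -8.12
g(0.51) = 5.42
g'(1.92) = -25.04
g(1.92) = -17.96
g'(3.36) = -42.32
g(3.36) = -66.46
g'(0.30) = -5.60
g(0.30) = 6.86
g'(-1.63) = 17.56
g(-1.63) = -4.68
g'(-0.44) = 3.28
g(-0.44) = 7.72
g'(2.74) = -34.88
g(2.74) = -42.53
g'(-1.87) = 20.44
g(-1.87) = -9.24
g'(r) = -12*r - 2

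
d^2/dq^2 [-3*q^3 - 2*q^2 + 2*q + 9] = -18*q - 4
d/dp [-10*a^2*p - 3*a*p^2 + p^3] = -10*a^2 - 6*a*p + 3*p^2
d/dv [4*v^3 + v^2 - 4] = 2*v*(6*v + 1)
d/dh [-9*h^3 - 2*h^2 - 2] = h*(-27*h - 4)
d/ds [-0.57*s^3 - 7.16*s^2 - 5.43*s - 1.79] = -1.71*s^2 - 14.32*s - 5.43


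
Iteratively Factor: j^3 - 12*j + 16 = (j - 2)*(j^2 + 2*j - 8) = (j - 2)^2*(j + 4)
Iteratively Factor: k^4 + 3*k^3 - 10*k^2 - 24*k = (k + 4)*(k^3 - k^2 - 6*k) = k*(k + 4)*(k^2 - k - 6) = k*(k + 2)*(k + 4)*(k - 3)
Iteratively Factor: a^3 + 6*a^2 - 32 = (a + 4)*(a^2 + 2*a - 8) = (a + 4)^2*(a - 2)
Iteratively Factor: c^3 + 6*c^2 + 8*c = (c + 4)*(c^2 + 2*c) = (c + 2)*(c + 4)*(c)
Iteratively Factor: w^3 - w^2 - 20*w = (w + 4)*(w^2 - 5*w) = w*(w + 4)*(w - 5)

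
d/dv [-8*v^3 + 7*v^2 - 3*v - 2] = -24*v^2 + 14*v - 3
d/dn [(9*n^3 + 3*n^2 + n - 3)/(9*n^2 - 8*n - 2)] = (81*n^4 - 144*n^3 - 87*n^2 + 42*n - 26)/(81*n^4 - 144*n^3 + 28*n^2 + 32*n + 4)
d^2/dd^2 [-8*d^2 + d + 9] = -16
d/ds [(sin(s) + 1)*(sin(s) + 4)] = (2*sin(s) + 5)*cos(s)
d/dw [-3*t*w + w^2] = -3*t + 2*w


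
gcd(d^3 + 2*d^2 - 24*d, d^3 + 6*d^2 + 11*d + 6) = 1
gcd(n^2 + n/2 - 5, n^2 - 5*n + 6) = n - 2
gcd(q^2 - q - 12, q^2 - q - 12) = q^2 - q - 12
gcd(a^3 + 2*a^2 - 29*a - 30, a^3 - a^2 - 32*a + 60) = a^2 + a - 30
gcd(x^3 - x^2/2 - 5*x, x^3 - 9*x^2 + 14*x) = x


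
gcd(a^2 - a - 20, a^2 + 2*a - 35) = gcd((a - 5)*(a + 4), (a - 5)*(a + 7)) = a - 5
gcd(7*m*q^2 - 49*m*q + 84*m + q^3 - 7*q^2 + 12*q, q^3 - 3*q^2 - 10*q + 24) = q - 4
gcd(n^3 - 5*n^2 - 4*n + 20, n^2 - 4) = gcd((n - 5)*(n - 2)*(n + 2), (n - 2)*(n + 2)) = n^2 - 4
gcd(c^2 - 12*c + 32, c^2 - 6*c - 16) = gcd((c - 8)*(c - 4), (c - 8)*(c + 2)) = c - 8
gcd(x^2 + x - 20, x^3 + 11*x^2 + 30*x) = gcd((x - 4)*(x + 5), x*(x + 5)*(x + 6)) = x + 5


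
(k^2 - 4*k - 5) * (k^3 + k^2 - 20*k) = k^5 - 3*k^4 - 29*k^3 + 75*k^2 + 100*k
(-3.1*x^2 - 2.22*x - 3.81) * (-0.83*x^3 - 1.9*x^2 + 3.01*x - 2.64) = 2.573*x^5 + 7.7326*x^4 - 1.9507*x^3 + 8.7408*x^2 - 5.6073*x + 10.0584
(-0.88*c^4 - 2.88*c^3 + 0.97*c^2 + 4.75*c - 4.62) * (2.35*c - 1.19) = -2.068*c^5 - 5.7208*c^4 + 5.7067*c^3 + 10.0082*c^2 - 16.5095*c + 5.4978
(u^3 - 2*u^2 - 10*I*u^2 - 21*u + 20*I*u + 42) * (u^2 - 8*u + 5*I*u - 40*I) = u^5 - 10*u^4 - 5*I*u^4 + 45*u^3 + 50*I*u^3 - 290*u^2 - 185*I*u^2 + 464*u + 1050*I*u - 1680*I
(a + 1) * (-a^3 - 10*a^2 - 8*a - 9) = -a^4 - 11*a^3 - 18*a^2 - 17*a - 9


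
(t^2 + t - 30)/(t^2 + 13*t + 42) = (t - 5)/(t + 7)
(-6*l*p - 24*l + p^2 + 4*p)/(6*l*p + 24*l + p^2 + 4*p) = (-6*l + p)/(6*l + p)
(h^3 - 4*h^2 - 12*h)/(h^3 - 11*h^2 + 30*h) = (h + 2)/(h - 5)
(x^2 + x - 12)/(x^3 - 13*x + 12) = 1/(x - 1)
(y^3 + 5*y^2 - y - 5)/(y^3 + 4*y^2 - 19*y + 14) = (y^2 + 6*y + 5)/(y^2 + 5*y - 14)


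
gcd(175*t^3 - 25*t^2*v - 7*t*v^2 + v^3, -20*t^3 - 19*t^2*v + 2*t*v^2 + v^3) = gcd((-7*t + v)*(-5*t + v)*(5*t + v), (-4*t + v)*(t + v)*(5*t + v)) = 5*t + v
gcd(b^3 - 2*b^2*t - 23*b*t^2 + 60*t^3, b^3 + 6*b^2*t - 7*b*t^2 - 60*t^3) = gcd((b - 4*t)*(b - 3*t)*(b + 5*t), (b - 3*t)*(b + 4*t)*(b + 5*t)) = -b^2 - 2*b*t + 15*t^2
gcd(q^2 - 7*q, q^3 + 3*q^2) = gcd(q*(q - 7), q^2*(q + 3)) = q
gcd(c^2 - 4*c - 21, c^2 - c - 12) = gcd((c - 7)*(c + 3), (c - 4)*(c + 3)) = c + 3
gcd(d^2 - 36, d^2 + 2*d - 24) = d + 6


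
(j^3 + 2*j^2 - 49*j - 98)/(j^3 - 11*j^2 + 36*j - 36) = (j^3 + 2*j^2 - 49*j - 98)/(j^3 - 11*j^2 + 36*j - 36)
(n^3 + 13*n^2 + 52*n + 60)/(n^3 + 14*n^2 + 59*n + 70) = (n + 6)/(n + 7)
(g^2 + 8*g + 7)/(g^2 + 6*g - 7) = (g + 1)/(g - 1)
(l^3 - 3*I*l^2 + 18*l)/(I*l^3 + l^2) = (l^2 - 3*I*l + 18)/(l*(I*l + 1))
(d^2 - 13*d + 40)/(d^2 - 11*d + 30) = (d - 8)/(d - 6)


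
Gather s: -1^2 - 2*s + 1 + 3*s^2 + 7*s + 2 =3*s^2 + 5*s + 2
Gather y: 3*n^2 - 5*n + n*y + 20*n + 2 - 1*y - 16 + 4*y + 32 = 3*n^2 + 15*n + y*(n + 3) + 18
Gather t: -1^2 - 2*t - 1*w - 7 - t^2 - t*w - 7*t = -t^2 + t*(-w - 9) - w - 8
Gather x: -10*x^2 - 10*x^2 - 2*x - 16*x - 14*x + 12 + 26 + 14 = -20*x^2 - 32*x + 52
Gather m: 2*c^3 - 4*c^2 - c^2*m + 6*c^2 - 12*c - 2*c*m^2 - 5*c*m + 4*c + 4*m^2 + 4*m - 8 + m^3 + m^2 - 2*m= 2*c^3 + 2*c^2 - 8*c + m^3 + m^2*(5 - 2*c) + m*(-c^2 - 5*c + 2) - 8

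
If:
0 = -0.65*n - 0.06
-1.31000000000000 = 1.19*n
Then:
No Solution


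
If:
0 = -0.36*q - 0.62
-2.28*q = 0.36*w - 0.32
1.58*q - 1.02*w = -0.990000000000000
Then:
No Solution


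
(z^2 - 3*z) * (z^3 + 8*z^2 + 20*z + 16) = z^5 + 5*z^4 - 4*z^3 - 44*z^2 - 48*z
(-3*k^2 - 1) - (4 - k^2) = -2*k^2 - 5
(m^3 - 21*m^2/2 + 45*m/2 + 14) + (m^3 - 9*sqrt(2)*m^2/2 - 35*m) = 2*m^3 - 21*m^2/2 - 9*sqrt(2)*m^2/2 - 25*m/2 + 14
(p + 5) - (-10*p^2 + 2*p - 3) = 10*p^2 - p + 8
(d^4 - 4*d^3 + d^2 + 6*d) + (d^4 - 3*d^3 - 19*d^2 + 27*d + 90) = 2*d^4 - 7*d^3 - 18*d^2 + 33*d + 90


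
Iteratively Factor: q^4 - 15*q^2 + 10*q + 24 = (q + 1)*(q^3 - q^2 - 14*q + 24) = (q - 3)*(q + 1)*(q^2 + 2*q - 8) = (q - 3)*(q - 2)*(q + 1)*(q + 4)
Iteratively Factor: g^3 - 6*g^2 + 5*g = (g - 5)*(g^2 - g) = (g - 5)*(g - 1)*(g)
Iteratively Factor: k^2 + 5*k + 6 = (k + 2)*(k + 3)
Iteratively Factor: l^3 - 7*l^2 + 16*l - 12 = (l - 2)*(l^2 - 5*l + 6) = (l - 3)*(l - 2)*(l - 2)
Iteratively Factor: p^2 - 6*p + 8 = (p - 4)*(p - 2)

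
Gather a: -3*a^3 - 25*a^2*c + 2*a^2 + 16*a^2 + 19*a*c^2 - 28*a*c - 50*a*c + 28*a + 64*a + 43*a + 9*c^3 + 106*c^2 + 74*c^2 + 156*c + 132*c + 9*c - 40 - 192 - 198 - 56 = -3*a^3 + a^2*(18 - 25*c) + a*(19*c^2 - 78*c + 135) + 9*c^3 + 180*c^2 + 297*c - 486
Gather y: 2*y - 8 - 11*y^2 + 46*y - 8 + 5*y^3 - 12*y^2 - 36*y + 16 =5*y^3 - 23*y^2 + 12*y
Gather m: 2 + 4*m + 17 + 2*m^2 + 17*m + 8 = 2*m^2 + 21*m + 27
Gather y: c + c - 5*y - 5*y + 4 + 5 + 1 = 2*c - 10*y + 10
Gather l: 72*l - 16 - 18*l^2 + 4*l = -18*l^2 + 76*l - 16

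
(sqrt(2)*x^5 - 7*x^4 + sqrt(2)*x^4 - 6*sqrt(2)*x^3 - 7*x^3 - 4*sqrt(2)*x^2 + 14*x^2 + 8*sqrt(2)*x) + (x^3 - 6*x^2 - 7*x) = sqrt(2)*x^5 - 7*x^4 + sqrt(2)*x^4 - 6*sqrt(2)*x^3 - 6*x^3 - 4*sqrt(2)*x^2 + 8*x^2 - 7*x + 8*sqrt(2)*x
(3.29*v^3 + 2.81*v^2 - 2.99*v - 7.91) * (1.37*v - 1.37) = 4.5073*v^4 - 0.6576*v^3 - 7.946*v^2 - 6.7404*v + 10.8367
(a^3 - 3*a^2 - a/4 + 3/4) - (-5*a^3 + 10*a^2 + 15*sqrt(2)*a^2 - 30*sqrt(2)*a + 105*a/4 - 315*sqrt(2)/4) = 6*a^3 - 15*sqrt(2)*a^2 - 13*a^2 - 53*a/2 + 30*sqrt(2)*a + 3/4 + 315*sqrt(2)/4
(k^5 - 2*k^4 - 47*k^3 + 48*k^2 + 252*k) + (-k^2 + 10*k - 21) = k^5 - 2*k^4 - 47*k^3 + 47*k^2 + 262*k - 21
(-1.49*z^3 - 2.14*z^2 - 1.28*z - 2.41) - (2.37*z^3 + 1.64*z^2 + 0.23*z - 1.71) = -3.86*z^3 - 3.78*z^2 - 1.51*z - 0.7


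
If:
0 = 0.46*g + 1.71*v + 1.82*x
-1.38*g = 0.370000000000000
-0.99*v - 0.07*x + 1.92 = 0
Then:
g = -0.27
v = 2.07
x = -1.88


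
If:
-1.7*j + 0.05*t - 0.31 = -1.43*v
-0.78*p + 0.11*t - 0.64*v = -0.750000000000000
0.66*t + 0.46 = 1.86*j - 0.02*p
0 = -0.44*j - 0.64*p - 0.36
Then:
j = -6.35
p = 3.80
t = -18.70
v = -6.68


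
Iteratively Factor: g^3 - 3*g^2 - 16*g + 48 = (g - 4)*(g^2 + g - 12) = (g - 4)*(g - 3)*(g + 4)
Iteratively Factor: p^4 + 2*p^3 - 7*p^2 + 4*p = (p)*(p^3 + 2*p^2 - 7*p + 4) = p*(p - 1)*(p^2 + 3*p - 4) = p*(p - 1)^2*(p + 4)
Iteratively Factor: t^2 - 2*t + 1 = (t - 1)*(t - 1)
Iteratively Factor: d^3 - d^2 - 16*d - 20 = (d - 5)*(d^2 + 4*d + 4) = (d - 5)*(d + 2)*(d + 2)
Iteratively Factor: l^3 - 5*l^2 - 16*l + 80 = (l + 4)*(l^2 - 9*l + 20) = (l - 5)*(l + 4)*(l - 4)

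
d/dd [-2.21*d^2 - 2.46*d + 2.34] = -4.42*d - 2.46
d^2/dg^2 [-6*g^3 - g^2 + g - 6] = -36*g - 2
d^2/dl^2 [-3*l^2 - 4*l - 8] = -6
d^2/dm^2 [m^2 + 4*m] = 2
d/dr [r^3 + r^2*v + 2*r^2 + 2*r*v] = 3*r^2 + 2*r*v + 4*r + 2*v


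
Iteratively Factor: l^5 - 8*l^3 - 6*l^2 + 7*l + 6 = (l - 3)*(l^4 + 3*l^3 + l^2 - 3*l - 2) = (l - 3)*(l - 1)*(l^3 + 4*l^2 + 5*l + 2) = (l - 3)*(l - 1)*(l + 2)*(l^2 + 2*l + 1) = (l - 3)*(l - 1)*(l + 1)*(l + 2)*(l + 1)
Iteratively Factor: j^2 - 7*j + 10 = (j - 5)*(j - 2)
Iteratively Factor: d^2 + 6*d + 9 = (d + 3)*(d + 3)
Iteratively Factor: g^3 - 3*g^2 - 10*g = (g - 5)*(g^2 + 2*g) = (g - 5)*(g + 2)*(g)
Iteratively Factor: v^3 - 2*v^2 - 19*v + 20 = (v + 4)*(v^2 - 6*v + 5) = (v - 1)*(v + 4)*(v - 5)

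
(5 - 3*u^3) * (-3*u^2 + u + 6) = 9*u^5 - 3*u^4 - 18*u^3 - 15*u^2 + 5*u + 30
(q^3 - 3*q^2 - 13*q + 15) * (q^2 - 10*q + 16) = q^5 - 13*q^4 + 33*q^3 + 97*q^2 - 358*q + 240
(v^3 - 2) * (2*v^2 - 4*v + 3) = 2*v^5 - 4*v^4 + 3*v^3 - 4*v^2 + 8*v - 6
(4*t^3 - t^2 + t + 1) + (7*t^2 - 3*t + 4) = 4*t^3 + 6*t^2 - 2*t + 5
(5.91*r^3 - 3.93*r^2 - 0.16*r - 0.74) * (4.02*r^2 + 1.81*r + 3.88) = 23.7582*r^5 - 5.1015*r^4 + 15.1743*r^3 - 18.5128*r^2 - 1.9602*r - 2.8712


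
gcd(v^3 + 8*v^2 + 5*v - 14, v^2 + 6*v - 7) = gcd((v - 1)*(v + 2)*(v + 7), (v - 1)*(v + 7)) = v^2 + 6*v - 7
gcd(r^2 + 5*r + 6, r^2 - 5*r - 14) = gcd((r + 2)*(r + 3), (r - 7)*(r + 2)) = r + 2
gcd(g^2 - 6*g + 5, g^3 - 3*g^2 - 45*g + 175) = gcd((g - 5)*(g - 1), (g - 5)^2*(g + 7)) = g - 5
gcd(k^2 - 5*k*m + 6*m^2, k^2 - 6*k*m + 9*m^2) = k - 3*m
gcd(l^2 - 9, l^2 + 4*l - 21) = l - 3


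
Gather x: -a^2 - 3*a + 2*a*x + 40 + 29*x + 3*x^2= -a^2 - 3*a + 3*x^2 + x*(2*a + 29) + 40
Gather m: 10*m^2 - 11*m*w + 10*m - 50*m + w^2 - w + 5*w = 10*m^2 + m*(-11*w - 40) + w^2 + 4*w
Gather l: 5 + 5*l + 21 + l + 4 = 6*l + 30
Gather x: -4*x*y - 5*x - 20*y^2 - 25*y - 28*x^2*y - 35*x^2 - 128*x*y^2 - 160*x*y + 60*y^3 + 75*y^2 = x^2*(-28*y - 35) + x*(-128*y^2 - 164*y - 5) + 60*y^3 + 55*y^2 - 25*y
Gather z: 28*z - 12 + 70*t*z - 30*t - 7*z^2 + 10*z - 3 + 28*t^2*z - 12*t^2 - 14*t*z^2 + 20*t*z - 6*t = -12*t^2 - 36*t + z^2*(-14*t - 7) + z*(28*t^2 + 90*t + 38) - 15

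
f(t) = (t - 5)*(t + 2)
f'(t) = 2*t - 3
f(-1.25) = -4.69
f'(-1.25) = -5.50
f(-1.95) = -0.35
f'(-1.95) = -6.90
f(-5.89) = 42.36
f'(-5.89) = -14.78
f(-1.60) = -2.64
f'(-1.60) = -6.20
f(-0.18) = -9.43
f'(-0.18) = -3.36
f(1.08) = -12.07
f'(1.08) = -0.84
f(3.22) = -9.29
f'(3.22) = 3.44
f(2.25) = -11.69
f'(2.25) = 1.50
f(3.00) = -10.00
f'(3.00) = 3.00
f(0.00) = -10.00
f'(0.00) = -3.00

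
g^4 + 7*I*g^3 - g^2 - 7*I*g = g*(g - 1)*(g + 1)*(g + 7*I)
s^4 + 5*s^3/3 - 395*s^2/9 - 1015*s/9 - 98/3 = (s - 7)*(s + 1/3)*(s + 7/3)*(s + 6)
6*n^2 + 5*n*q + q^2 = (2*n + q)*(3*n + q)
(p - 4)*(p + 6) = p^2 + 2*p - 24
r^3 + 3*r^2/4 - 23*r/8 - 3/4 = (r - 3/2)*(r + 1/4)*(r + 2)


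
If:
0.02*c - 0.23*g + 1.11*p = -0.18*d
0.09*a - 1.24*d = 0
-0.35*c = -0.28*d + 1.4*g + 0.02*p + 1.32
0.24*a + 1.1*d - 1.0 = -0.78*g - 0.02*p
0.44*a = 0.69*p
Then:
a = 0.55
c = -7.94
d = 0.04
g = 1.05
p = 0.35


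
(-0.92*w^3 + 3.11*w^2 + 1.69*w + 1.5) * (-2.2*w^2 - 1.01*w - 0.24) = 2.024*w^5 - 5.9128*w^4 - 6.6383*w^3 - 5.7533*w^2 - 1.9206*w - 0.36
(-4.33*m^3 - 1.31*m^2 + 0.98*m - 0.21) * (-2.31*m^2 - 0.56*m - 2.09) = 10.0023*m^5 + 5.4509*m^4 + 7.5195*m^3 + 2.6742*m^2 - 1.9306*m + 0.4389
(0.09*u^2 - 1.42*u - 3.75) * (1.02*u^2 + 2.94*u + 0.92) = 0.0918*u^4 - 1.1838*u^3 - 7.917*u^2 - 12.3314*u - 3.45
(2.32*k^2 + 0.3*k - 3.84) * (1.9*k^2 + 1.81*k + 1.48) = 4.408*k^4 + 4.7692*k^3 - 3.3194*k^2 - 6.5064*k - 5.6832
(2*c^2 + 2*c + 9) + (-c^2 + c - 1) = c^2 + 3*c + 8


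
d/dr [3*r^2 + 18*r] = 6*r + 18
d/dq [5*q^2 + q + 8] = 10*q + 1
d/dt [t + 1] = 1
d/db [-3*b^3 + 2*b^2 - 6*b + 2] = -9*b^2 + 4*b - 6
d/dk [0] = 0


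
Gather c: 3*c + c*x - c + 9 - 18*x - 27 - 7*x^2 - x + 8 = c*(x + 2) - 7*x^2 - 19*x - 10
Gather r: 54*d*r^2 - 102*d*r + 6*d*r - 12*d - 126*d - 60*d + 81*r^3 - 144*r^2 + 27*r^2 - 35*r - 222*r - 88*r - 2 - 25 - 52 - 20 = -198*d + 81*r^3 + r^2*(54*d - 117) + r*(-96*d - 345) - 99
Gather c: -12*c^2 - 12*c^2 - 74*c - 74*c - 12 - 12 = -24*c^2 - 148*c - 24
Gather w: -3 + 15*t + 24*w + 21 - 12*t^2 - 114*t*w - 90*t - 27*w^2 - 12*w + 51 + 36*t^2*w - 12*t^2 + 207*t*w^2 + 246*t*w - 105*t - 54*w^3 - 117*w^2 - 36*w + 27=-24*t^2 - 180*t - 54*w^3 + w^2*(207*t - 144) + w*(36*t^2 + 132*t - 24) + 96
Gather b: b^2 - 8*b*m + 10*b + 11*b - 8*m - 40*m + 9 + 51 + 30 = b^2 + b*(21 - 8*m) - 48*m + 90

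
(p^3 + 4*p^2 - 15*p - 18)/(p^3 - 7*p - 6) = (p + 6)/(p + 2)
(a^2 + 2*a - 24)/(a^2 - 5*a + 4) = (a + 6)/(a - 1)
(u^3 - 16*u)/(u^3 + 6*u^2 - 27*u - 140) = u*(u - 4)/(u^2 + 2*u - 35)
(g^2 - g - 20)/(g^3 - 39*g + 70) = (g + 4)/(g^2 + 5*g - 14)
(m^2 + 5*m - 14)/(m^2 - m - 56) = (m - 2)/(m - 8)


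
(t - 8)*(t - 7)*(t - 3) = t^3 - 18*t^2 + 101*t - 168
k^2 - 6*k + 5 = (k - 5)*(k - 1)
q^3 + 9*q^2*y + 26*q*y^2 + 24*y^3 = (q + 2*y)*(q + 3*y)*(q + 4*y)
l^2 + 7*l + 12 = (l + 3)*(l + 4)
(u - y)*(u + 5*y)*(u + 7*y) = u^3 + 11*u^2*y + 23*u*y^2 - 35*y^3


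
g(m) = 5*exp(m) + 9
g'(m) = 5*exp(m)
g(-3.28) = 9.19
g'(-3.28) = 0.19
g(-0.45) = 12.19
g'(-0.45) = 3.19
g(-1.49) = 10.13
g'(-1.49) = 1.13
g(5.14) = 862.58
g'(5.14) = 853.58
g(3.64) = 199.46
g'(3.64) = 190.46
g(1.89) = 42.10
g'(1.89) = 33.10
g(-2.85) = 9.29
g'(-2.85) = 0.29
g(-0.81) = 11.22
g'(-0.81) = 2.22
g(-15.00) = 9.00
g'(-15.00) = 0.00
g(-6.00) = 9.01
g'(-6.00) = 0.01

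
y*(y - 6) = y^2 - 6*y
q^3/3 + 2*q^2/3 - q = q*(q/3 + 1)*(q - 1)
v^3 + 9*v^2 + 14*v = v*(v + 2)*(v + 7)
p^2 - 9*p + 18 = (p - 6)*(p - 3)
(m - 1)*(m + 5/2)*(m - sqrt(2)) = m^3 - sqrt(2)*m^2 + 3*m^2/2 - 5*m/2 - 3*sqrt(2)*m/2 + 5*sqrt(2)/2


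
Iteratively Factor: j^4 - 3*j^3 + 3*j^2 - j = (j - 1)*(j^3 - 2*j^2 + j) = j*(j - 1)*(j^2 - 2*j + 1) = j*(j - 1)^2*(j - 1)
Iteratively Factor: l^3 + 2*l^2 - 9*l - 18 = (l + 2)*(l^2 - 9) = (l - 3)*(l + 2)*(l + 3)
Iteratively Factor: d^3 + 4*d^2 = (d)*(d^2 + 4*d) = d*(d + 4)*(d)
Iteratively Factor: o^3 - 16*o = (o + 4)*(o^2 - 4*o) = o*(o + 4)*(o - 4)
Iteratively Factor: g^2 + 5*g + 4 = (g + 4)*(g + 1)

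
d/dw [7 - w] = -1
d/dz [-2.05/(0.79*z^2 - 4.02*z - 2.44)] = (3.239*z - 8.241)/(-0.79*z^2 + 4.02*z + 2.44)^2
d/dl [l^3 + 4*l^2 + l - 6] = 3*l^2 + 8*l + 1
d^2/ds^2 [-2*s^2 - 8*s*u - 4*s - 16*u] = -4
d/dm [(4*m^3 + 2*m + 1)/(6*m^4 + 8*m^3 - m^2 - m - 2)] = (-24*m^6 - 40*m^4 - 64*m^3 - 46*m^2 + 2*m - 3)/(36*m^8 + 96*m^7 + 52*m^6 - 28*m^5 - 39*m^4 - 30*m^3 + 5*m^2 + 4*m + 4)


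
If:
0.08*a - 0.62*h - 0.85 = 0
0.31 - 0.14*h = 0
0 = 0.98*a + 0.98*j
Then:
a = 27.79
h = 2.21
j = -27.79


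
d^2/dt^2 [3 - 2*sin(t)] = 2*sin(t)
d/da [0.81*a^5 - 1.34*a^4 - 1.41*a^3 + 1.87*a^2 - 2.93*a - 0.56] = 4.05*a^4 - 5.36*a^3 - 4.23*a^2 + 3.74*a - 2.93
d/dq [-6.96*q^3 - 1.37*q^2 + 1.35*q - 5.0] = -20.88*q^2 - 2.74*q + 1.35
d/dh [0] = 0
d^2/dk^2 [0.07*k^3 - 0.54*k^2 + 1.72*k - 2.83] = 0.42*k - 1.08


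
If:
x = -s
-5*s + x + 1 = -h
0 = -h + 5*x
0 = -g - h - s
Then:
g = 4/11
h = -5/11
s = 1/11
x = -1/11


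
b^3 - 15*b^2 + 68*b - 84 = (b - 7)*(b - 6)*(b - 2)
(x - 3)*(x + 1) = x^2 - 2*x - 3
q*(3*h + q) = 3*h*q + q^2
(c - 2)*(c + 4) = c^2 + 2*c - 8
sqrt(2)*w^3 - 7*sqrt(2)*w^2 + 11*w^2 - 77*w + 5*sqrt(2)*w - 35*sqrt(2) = (w - 7)*(w + 5*sqrt(2))*(sqrt(2)*w + 1)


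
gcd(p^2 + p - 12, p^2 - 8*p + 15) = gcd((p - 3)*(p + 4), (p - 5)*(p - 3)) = p - 3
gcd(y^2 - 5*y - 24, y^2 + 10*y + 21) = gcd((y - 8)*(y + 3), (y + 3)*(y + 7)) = y + 3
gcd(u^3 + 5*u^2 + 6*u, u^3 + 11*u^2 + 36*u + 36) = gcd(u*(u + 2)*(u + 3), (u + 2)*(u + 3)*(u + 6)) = u^2 + 5*u + 6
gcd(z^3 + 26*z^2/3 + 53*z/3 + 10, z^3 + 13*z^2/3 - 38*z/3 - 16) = z^2 + 7*z + 6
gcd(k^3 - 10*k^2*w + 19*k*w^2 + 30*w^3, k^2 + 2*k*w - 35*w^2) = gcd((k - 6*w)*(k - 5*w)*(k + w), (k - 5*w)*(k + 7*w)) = -k + 5*w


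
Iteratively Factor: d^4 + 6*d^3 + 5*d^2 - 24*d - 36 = (d + 3)*(d^3 + 3*d^2 - 4*d - 12) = (d - 2)*(d + 3)*(d^2 + 5*d + 6) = (d - 2)*(d + 3)^2*(d + 2)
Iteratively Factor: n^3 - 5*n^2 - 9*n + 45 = (n - 3)*(n^2 - 2*n - 15) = (n - 5)*(n - 3)*(n + 3)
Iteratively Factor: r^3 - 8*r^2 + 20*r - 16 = (r - 2)*(r^2 - 6*r + 8) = (r - 4)*(r - 2)*(r - 2)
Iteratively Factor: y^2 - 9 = (y - 3)*(y + 3)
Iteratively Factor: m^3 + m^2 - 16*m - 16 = (m + 4)*(m^2 - 3*m - 4) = (m - 4)*(m + 4)*(m + 1)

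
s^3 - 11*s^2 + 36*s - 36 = (s - 6)*(s - 3)*(s - 2)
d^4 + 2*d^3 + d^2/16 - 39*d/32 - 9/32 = (d - 3/4)*(d + 1/4)*(d + 1)*(d + 3/2)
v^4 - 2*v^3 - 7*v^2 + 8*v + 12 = (v - 3)*(v - 2)*(v + 1)*(v + 2)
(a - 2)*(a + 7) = a^2 + 5*a - 14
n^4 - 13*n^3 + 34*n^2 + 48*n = n*(n - 8)*(n - 6)*(n + 1)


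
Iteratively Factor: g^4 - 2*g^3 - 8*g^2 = (g)*(g^3 - 2*g^2 - 8*g) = g*(g - 4)*(g^2 + 2*g) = g*(g - 4)*(g + 2)*(g)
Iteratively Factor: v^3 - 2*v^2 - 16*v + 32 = (v - 2)*(v^2 - 16) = (v - 2)*(v + 4)*(v - 4)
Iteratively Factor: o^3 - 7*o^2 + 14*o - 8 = (o - 2)*(o^2 - 5*o + 4) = (o - 4)*(o - 2)*(o - 1)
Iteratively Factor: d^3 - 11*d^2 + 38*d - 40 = (d - 4)*(d^2 - 7*d + 10) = (d - 5)*(d - 4)*(d - 2)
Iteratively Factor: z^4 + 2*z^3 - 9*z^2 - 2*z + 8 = (z - 1)*(z^3 + 3*z^2 - 6*z - 8) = (z - 1)*(z + 1)*(z^2 + 2*z - 8) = (z - 2)*(z - 1)*(z + 1)*(z + 4)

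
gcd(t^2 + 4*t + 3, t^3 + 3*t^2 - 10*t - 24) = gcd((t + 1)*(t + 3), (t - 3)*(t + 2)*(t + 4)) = 1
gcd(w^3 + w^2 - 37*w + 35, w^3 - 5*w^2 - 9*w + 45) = w - 5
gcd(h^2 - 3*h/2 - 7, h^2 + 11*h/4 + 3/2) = h + 2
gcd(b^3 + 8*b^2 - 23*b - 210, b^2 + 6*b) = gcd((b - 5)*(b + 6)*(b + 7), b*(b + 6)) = b + 6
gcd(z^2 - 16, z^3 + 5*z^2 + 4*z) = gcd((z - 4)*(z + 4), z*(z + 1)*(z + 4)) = z + 4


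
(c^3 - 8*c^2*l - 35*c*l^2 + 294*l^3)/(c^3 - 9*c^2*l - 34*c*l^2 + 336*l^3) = (c - 7*l)/(c - 8*l)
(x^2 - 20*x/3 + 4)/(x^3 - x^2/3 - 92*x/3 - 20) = (3*x - 2)/(3*x^2 + 17*x + 10)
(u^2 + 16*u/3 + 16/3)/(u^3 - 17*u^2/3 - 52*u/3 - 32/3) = (u + 4)/(u^2 - 7*u - 8)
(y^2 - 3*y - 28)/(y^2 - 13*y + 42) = (y + 4)/(y - 6)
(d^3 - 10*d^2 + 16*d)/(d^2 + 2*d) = (d^2 - 10*d + 16)/(d + 2)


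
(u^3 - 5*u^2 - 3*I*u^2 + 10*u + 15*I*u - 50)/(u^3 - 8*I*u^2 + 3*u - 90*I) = (u^2 + u*(-5 + 2*I) - 10*I)/(u^2 - 3*I*u + 18)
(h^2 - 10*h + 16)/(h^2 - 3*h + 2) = (h - 8)/(h - 1)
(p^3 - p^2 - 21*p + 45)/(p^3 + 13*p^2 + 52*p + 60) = (p^2 - 6*p + 9)/(p^2 + 8*p + 12)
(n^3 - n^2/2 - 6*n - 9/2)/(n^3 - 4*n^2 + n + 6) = (n + 3/2)/(n - 2)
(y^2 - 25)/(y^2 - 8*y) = (y^2 - 25)/(y*(y - 8))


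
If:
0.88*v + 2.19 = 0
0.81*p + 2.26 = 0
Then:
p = -2.79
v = -2.49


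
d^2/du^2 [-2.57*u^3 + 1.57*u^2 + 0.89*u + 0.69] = 3.14 - 15.42*u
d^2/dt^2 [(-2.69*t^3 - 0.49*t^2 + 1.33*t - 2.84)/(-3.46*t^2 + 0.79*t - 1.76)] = (5.6843418860808e-14*t^5 - 1.06581410364015e-14*t^4 - 58.570114*t^3 + 163.651584*t^2 + 52.013136*t - 31.706856)/(41.421736*t^6 - 28.372692*t^5 + 69.688206*t^4 - 29.357743*t^3 + 35.448336*t^2 - 7.341312*t + 5.451776)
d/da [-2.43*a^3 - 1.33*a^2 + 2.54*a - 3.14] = -7.29*a^2 - 2.66*a + 2.54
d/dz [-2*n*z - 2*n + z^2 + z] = -2*n + 2*z + 1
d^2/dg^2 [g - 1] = 0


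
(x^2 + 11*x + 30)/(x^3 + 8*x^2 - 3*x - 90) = 1/(x - 3)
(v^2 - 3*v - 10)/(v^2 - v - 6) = (v - 5)/(v - 3)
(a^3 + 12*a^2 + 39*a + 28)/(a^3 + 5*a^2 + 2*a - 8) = (a^2 + 8*a + 7)/(a^2 + a - 2)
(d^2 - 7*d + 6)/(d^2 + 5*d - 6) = (d - 6)/(d + 6)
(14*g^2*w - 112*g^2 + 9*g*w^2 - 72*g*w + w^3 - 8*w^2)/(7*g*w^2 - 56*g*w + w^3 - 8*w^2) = (2*g + w)/w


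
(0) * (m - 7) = 0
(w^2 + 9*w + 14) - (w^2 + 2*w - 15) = 7*w + 29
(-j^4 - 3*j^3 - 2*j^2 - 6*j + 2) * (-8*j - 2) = 8*j^5 + 26*j^4 + 22*j^3 + 52*j^2 - 4*j - 4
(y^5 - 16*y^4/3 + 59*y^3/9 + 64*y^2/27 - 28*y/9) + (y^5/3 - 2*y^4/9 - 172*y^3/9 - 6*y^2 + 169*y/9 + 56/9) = 4*y^5/3 - 50*y^4/9 - 113*y^3/9 - 98*y^2/27 + 47*y/3 + 56/9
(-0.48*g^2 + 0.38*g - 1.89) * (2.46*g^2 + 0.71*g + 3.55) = -1.1808*g^4 + 0.594*g^3 - 6.0836*g^2 + 0.00710000000000011*g - 6.7095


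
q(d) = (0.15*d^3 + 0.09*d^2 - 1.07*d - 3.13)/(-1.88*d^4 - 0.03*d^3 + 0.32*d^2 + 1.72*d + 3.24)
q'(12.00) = 0.00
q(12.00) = -0.01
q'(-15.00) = 0.00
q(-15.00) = 0.00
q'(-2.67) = 0.02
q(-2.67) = 0.03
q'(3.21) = -0.03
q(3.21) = 0.00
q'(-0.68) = 2.07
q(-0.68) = -1.32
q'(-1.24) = 4.01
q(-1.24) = 0.70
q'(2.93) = -0.05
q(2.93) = 0.01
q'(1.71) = -1.73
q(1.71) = 0.43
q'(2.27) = -0.21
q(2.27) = 0.08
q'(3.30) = -0.02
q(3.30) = 0.00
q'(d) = (0.45*d^2 + 0.18*d - 1.07)/(-1.88*d^4 - 0.03*d^3 + 0.32*d^2 + 1.72*d + 3.24) + (0.15*d^3 + 0.09*d^2 - 1.07*d - 3.13)*(7.52*d^3 + 0.09*d^2 - 0.64*d - 1.72)/(-1.88*d^4 - 0.03*d^3 + 0.32*d^2 + 1.72*d + 3.24)^2 = (0.282*d^6 + 0.3384*d^5 - 5.9841*d^4 - 23.0858*d^3 + 1.6735*d^2 + 2.5864*d + 1.9168)/(3.5344*d^8 + 0.1128*d^7 - 1.2023*d^6 - 6.4864*d^5 - 12.1832*d^4 + 0.9064*d^3 + 5.032*d^2 + 11.1456*d + 10.4976)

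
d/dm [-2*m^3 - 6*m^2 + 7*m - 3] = -6*m^2 - 12*m + 7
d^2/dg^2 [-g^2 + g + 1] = -2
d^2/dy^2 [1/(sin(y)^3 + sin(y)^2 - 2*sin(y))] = (-9*sin(y)^2 - 20*sin(y) - 8 + 14/sin(y) + 4/sin(y)^2 - 8/sin(y)^3)/((sin(y) - 1)^2*(sin(y) + 2)^3)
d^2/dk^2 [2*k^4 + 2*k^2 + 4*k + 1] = 24*k^2 + 4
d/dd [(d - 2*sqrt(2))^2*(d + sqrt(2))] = 3*d*(d - 2*sqrt(2))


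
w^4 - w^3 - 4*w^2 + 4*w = w*(w - 2)*(w - 1)*(w + 2)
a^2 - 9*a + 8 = (a - 8)*(a - 1)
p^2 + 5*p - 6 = (p - 1)*(p + 6)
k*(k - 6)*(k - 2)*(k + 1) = k^4 - 7*k^3 + 4*k^2 + 12*k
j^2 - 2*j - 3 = (j - 3)*(j + 1)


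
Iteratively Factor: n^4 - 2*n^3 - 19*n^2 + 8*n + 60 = (n - 5)*(n^3 + 3*n^2 - 4*n - 12) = (n - 5)*(n + 2)*(n^2 + n - 6) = (n - 5)*(n + 2)*(n + 3)*(n - 2)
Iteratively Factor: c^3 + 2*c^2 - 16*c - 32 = (c + 4)*(c^2 - 2*c - 8) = (c + 2)*(c + 4)*(c - 4)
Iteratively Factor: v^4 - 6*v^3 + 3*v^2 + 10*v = (v + 1)*(v^3 - 7*v^2 + 10*v) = (v - 5)*(v + 1)*(v^2 - 2*v) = (v - 5)*(v - 2)*(v + 1)*(v)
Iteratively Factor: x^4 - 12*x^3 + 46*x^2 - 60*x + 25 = (x - 1)*(x^3 - 11*x^2 + 35*x - 25) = (x - 5)*(x - 1)*(x^2 - 6*x + 5) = (x - 5)*(x - 1)^2*(x - 5)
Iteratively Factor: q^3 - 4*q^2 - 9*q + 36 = (q - 3)*(q^2 - q - 12) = (q - 4)*(q - 3)*(q + 3)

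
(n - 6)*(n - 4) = n^2 - 10*n + 24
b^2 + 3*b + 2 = (b + 1)*(b + 2)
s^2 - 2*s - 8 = (s - 4)*(s + 2)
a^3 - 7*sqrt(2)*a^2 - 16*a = a*(a - 8*sqrt(2))*(a + sqrt(2))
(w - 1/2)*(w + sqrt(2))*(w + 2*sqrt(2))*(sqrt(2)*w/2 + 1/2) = sqrt(2)*w^4/2 - sqrt(2)*w^3/4 + 7*w^3/2 - 7*w^2/4 + 7*sqrt(2)*w^2/2 - 7*sqrt(2)*w/4 + 2*w - 1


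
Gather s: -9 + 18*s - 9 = 18*s - 18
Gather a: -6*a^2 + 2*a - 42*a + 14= -6*a^2 - 40*a + 14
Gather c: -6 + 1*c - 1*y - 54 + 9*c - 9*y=10*c - 10*y - 60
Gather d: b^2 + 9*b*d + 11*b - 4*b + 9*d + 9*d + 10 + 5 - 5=b^2 + 7*b + d*(9*b + 18) + 10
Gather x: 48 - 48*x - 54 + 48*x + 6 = 0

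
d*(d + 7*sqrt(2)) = d^2 + 7*sqrt(2)*d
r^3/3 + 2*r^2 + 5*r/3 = r*(r/3 + 1/3)*(r + 5)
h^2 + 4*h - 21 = (h - 3)*(h + 7)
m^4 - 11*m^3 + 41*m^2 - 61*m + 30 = (m - 5)*(m - 3)*(m - 2)*(m - 1)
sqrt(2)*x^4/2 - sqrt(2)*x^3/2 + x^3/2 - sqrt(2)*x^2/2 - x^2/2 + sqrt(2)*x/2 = x*(x - 1)*(x - sqrt(2)/2)*(sqrt(2)*x/2 + 1)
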